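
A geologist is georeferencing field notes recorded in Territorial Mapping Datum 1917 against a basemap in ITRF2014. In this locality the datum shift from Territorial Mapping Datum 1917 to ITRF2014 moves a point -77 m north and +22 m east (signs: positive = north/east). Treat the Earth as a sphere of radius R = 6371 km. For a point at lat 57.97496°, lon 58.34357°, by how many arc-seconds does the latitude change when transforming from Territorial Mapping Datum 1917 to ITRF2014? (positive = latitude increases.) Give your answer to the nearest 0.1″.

Δφ = -2.5″

On a sphere of radius R, 1 rad of latitude = R, so Δφ = ΔN / R = -77.0 / 6371000 = -1.2086e-05 rad = -2.493″.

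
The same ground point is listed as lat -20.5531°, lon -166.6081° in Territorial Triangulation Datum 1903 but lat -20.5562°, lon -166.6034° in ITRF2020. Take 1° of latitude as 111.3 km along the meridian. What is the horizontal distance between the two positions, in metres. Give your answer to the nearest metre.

599 m

Δφ = -20.5562° − -20.5531° = -0.0031°; Δλ = -166.6034° − -166.6081° = +0.0047°.
ΔN = Δφ × 111300 = -345.0 m; ΔE = Δλ × 111300 × cos(-20.5531°) = +0.0047 × 111300 × 0.936347 = 489.8 m.
Distance = √(ΔE² + ΔN²) = √(489.8² + (-345.0)²) = 599.1 m.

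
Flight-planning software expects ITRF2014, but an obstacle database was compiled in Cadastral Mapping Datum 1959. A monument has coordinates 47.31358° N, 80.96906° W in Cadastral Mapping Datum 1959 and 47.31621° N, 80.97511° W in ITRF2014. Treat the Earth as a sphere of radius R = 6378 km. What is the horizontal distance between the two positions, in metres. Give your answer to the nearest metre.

Δφ = 47.31621° − 47.31358° = +0.00263°; Δλ = -80.97511° − -80.96906° = -0.00605°.
1° along a meridian = πR/180 = 111317 m.
ΔN = Δφ × 111317 = 292.8 m; ΔE = Δλ × 111317 × cos(47.31358°) = -0.00605 × 111317 × 0.677985 = -456.6 m.
Distance = √(ΔE² + ΔN²) = √((-456.6)² + 292.8²) = 542.4 m.

542 m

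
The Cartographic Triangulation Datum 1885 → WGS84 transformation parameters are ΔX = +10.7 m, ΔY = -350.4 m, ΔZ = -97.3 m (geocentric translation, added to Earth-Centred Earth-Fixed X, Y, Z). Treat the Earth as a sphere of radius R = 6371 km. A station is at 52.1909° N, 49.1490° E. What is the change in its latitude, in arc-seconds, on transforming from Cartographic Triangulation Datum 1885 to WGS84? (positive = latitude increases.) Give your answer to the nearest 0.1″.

sin φ = 0.790058, cos φ = 0.613033, sin λ = 0.756413, cos λ = 0.654094.
North component: ΔN = −sin φ cos λ·ΔX − sin φ sin λ·ΔY + cos φ·ΔZ = −(0.790058)(0.654094)(10.7) − (0.790058)(0.756413)(-350.4) + (0.613033)(-97.3) = 144.23 m.
1° of latitude spans πR/180 = 111195 m, so Δφ = 144.23 / 111195 × 3600 = 4.669″.

Δφ = 4.7″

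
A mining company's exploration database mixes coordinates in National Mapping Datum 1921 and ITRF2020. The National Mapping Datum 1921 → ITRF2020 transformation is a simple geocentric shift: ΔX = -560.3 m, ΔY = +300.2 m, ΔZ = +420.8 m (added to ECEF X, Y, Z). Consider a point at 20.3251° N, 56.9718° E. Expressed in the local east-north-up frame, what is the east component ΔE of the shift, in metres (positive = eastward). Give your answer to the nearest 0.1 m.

ΔE = 633.4 m

At φ = 20.3251°, λ = 56.9718°: sin φ = 0.347346, cos φ = 0.937737, sin λ = 0.838402, cos λ = 0.545052.
ΔE = −sin λ·ΔX + cos λ·ΔY = −(0.838402)·(-560.3) + (0.545052)·(300.2) = 633.38 m.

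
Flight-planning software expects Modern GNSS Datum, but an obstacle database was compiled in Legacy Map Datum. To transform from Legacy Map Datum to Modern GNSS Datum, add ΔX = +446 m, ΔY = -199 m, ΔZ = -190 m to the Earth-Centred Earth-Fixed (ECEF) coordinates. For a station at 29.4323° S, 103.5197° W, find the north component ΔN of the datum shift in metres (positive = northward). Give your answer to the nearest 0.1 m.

ΔN = -121.6 m

The local north axis is (−sin φ cos λ, −sin φ sin λ, cos φ), giving ΔN = -51.236 + 95.078 − 165.478 = -121.64 m.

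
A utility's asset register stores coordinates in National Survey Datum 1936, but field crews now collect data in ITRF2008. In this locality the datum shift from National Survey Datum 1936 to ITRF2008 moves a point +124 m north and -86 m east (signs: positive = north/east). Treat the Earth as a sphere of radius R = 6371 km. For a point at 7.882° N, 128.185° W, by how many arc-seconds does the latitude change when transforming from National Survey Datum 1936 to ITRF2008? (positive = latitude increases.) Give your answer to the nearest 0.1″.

On a sphere of radius R, 1 rad of latitude = R, so Δφ = ΔN / R = 124.0 / 6371000 = 1.9463e-05 rad = 4.015″.

Δφ = 4.0″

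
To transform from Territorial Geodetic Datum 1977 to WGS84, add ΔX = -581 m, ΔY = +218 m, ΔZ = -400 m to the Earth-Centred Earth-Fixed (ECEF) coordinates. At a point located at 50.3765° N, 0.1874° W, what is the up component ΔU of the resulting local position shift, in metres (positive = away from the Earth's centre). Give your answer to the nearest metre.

The local up (radial) axis is (cos φ cos λ, cos φ sin λ, sin φ), giving ΔU = -370.525 − 0.455 − 308.101 = -679.08 m.

ΔU = -679 m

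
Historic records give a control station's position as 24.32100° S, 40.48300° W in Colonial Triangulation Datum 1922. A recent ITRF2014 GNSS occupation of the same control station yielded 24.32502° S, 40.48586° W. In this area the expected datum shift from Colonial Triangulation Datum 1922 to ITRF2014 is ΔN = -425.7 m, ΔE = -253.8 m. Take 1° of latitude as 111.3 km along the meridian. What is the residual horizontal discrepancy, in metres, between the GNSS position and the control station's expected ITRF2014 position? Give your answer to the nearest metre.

42 m

Observed coordinate differences: Δφ = -0.00402°, Δλ = -0.00286°.
Converting to metres (1° lat = 111300 m, cos φ = 0.911252): observed ΔN = -447.4 m, observed ΔE = -290.1 m.
Subtracting the expected shift leaves a residual of -447.4 − (-425.7) = -21.7 m north and -290.1 − (-253.8) = -36.3 m east.
Residual distance = √((-21.7)² + (-36.3)²) = 42.3 m.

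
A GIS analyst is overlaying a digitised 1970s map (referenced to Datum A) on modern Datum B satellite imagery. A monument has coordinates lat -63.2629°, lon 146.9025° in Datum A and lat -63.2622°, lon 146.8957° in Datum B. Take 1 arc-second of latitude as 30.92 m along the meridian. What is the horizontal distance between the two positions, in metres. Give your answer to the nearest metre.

349 m

Δφ = -63.2622° − -63.2629° = +0.0007°; Δλ = 146.8957° − 146.9025° = -0.0068°.
1° of latitude = 3600 × 30.92 = 111312 m.
ΔN = Δφ × 111312 = 77.9 m; ΔE = Δλ × 111312 × cos(-63.2629°) = -0.0068 × 111312 × 0.449897 = -340.5 m.
Distance = √(ΔE² + ΔN²) = √((-340.5)² + 77.9²) = 349.3 m.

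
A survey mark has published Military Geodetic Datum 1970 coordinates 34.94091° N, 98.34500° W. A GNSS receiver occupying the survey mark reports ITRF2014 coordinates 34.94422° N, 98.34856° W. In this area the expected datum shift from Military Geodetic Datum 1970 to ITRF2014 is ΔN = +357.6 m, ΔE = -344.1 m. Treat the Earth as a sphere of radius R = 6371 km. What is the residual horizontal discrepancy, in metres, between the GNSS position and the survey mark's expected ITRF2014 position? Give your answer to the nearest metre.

22 m

Observed coordinate differences: Δφ = +0.00331°, Δλ = -0.00356°.
Converting to metres (1° lat = 111195 m, cos φ = 0.819743): observed ΔN = 368.1 m, observed ΔE = -324.5 m.
Subtracting the expected shift leaves a residual of 368.1 − (357.6) = 10.5 m north and -324.5 − (-344.1) = 19.6 m east.
Residual distance = √(10.5² + 19.6²) = 22.2 m.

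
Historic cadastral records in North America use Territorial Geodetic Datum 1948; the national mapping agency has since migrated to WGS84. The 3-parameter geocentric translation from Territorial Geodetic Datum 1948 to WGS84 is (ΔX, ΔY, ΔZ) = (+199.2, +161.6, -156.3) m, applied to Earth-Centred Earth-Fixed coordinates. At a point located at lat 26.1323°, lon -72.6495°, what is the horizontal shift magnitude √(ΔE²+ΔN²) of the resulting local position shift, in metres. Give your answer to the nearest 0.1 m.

At φ = 26.1323°, λ = -72.6495°: sin φ = 0.440445, cos φ = 0.897779, sin λ = -0.954498, cos λ = 0.298216.
ΔE = −sin λ·ΔX + cos λ·ΔY = −(-0.954498)·(199.2) + (0.298216)·(161.6) = 238.33 m.
ΔN = −sin φ cos λ·ΔX − sin φ sin λ·ΔY + cos φ·ΔZ = −(0.440445)(0.298216)(199.2) − (0.440445)(-0.954498)(161.6) + (0.897779)(-156.3) = -98.55 m.
Horizontal magnitude = √(ΔE² + ΔN²) = √(238.33² + (-98.55)²) = 257.90 m.

257.9 m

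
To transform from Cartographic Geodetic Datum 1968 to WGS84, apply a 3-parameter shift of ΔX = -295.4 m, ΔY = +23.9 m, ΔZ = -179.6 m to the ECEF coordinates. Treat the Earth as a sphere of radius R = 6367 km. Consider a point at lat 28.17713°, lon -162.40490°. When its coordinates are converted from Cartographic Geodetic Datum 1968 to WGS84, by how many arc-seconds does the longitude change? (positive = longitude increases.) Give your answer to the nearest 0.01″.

sin φ = 0.472199, cos φ = 0.881492, sin λ = -0.302288, cos λ = -0.953217.
East component: ΔE = −sin λ·ΔX + cos λ·ΔY = −(-0.302288)(-295.4) + (-0.953217)(23.9) = -112.08 m.
1° of latitude spans πR/180 = 111125 m; at latitude φ, 1° of longitude spans that × cos φ = 97955.9 m, so Δλ = -112.08 / 97955.9 × 3600 = -4.119″.

Δλ = -4.12″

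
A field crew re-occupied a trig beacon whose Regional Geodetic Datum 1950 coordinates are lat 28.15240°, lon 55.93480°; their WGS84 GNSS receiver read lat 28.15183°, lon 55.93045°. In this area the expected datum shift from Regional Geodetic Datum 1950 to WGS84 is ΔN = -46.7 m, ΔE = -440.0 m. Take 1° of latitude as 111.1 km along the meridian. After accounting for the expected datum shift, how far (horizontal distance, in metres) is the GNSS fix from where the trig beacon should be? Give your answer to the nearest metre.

22 m

Observed coordinate differences: Δφ = -0.00057°, Δλ = -0.00435°.
Converting to metres (1° lat = 111100 m, cos φ = 0.881696): observed ΔN = -63.3 m, observed ΔE = -426.1 m.
Subtracting the expected shift leaves a residual of -63.3 − (-46.7) = -16.6 m north and -426.1 − (-440.0) = 13.9 m east.
Residual distance = √((-16.6)² + 13.9²) = 21.7 m.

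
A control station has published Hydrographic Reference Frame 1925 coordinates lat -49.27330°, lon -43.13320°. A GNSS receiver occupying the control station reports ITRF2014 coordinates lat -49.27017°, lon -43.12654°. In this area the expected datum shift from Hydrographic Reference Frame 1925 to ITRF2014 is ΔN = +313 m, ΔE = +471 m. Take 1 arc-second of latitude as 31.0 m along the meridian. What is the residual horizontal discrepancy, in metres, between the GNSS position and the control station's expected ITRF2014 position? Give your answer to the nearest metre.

39 m

Observed coordinate differences: Δφ = +0.00313°, Δλ = +0.00666°.
Converting to metres (1° lat = 111600 m, cos φ = 0.652452): observed ΔN = 349.3 m, observed ΔE = 484.9 m.
Subtracting the expected shift leaves a residual of 349.3 − (313) = 36.3 m north and 484.9 − (471) = 13.9 m east.
Residual distance = √(36.3² + 13.9²) = 38.9 m.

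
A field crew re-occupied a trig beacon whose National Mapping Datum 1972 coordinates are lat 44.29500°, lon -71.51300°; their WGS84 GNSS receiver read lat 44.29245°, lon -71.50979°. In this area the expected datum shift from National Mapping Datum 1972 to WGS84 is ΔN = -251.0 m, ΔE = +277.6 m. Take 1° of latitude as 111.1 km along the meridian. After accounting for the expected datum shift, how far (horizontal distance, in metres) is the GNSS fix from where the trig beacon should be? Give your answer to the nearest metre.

39 m

Observed coordinate differences: Δφ = -0.00255°, Δλ = +0.00321°.
Converting to metres (1° lat = 111100 m, cos φ = 0.715754): observed ΔN = -283.3 m, observed ΔE = 255.3 m.
Subtracting the expected shift leaves a residual of -283.3 − (-251.0) = -32.3 m north and 255.3 − (277.6) = -22.3 m east.
Residual distance = √((-32.3)² + (-22.3)²) = 39.3 m.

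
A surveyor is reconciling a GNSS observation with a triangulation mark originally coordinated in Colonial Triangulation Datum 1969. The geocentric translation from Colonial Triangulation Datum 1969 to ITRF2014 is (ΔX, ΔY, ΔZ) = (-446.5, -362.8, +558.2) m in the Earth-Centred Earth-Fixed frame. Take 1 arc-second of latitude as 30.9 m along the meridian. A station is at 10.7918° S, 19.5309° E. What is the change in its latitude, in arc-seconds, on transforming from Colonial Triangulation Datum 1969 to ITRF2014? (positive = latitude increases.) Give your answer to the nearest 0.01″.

Δφ = 14.46″

sin φ = -0.187241, cos φ = 0.982314, sin λ = 0.334315, cos λ = 0.942461.
North component: ΔN = −sin φ cos λ·ΔX − sin φ sin λ·ΔY + cos φ·ΔZ = −(-0.187241)(0.942461)(-446.5) − (-0.187241)(0.334315)(-362.8) + (0.982314)(558.2) = 446.82 m.
1° of latitude spans 3600 × 30.90 = 111240 m, so Δφ = 446.82 / 111240 × 3600 = 14.460″.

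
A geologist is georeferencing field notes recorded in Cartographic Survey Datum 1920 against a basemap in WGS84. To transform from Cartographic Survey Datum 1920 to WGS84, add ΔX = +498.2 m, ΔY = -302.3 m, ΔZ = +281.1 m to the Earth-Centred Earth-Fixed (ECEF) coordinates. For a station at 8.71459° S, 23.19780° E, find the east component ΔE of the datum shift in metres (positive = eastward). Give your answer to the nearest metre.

ΔE = -474 m

The local east axis at (φ, λ) is (−sin λ, cos λ, 0), so ΔE = −sin(23.19780°)·498.2 + cos(23.19780°)·(-302.3) = -474.10 m.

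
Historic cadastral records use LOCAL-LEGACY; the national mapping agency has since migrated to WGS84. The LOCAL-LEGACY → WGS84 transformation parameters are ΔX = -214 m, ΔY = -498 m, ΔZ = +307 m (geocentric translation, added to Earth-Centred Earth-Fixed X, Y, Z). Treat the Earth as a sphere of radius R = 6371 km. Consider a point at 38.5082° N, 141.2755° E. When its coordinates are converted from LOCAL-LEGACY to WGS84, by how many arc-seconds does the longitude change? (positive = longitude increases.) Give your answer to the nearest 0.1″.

Δλ = 21.6″

sin φ = 0.622627, cos φ = 0.782519, sin λ = 0.625576, cos λ = -0.780163.
East component: ΔE = −sin λ·ΔX + cos λ·ΔY = −(0.625576)(-214) + (-0.780163)(-498) = 522.39 m.
1° of latitude spans πR/180 = 111195 m; at latitude φ, 1° of longitude spans that × cos φ = 87012.1 m, so Δλ = 522.39 / 87012.1 × 3600 = 21.613″.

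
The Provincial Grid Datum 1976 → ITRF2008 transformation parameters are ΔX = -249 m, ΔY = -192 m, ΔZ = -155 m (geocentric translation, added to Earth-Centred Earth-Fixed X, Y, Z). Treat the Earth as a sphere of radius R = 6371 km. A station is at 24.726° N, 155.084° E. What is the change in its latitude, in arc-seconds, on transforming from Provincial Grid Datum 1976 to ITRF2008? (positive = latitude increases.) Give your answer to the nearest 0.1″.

sin φ = 0.418279, cos φ = 0.908318, sin λ = 0.421289, cos λ = -0.906926.
North component: ΔN = −sin φ cos λ·ΔX − sin φ sin λ·ΔY + cos φ·ΔZ = −(0.418279)(-0.906926)(-249) − (0.418279)(0.421289)(-192) + (0.908318)(-155) = -201.41 m.
1° of latitude spans πR/180 = 111195 m, so Δφ = -201.41 / 111195 × 3600 = -6.521″.

Δφ = -6.5″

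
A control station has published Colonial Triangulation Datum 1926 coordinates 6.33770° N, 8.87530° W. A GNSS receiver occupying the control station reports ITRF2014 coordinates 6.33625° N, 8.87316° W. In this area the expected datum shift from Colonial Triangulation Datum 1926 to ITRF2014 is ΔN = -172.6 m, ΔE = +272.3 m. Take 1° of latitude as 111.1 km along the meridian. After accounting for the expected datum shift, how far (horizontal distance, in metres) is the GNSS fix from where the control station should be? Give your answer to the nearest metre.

Observed coordinate differences: Δφ = -0.00145°, Δλ = +0.00214°.
Converting to metres (1° lat = 111100 m, cos φ = 0.993889): observed ΔN = -161.1 m, observed ΔE = 236.3 m.
Subtracting the expected shift leaves a residual of -161.1 − (-172.6) = 11.5 m north and 236.3 − (272.3) = -36.0 m east.
Residual distance = √(11.5² + (-36.0)²) = 37.8 m.

38 m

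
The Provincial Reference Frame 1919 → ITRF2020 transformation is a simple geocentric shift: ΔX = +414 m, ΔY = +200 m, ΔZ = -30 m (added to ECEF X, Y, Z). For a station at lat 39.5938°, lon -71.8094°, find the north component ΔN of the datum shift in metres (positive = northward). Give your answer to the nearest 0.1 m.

At φ = 39.5938°, λ = -71.8094°: sin φ = 0.637341, cos φ = 0.770582, sin λ = -0.950023, cos λ = 0.312179.
ΔN = −sin φ cos λ·ΔX − sin φ sin λ·ΔY + cos φ·ΔZ = −(0.637341)(0.312179)(414) − (0.637341)(-0.950023)(200) + (0.770582)(-30) = 15.61 m.

ΔN = 15.6 m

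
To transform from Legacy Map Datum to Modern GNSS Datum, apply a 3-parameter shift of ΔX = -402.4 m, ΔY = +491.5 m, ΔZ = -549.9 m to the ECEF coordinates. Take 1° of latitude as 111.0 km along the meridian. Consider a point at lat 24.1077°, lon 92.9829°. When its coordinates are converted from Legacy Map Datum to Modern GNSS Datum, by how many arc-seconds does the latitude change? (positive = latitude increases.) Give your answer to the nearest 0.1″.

sin φ = 0.408453, cos φ = 0.912779, sin λ = 0.998645, cos λ = -0.052038.
North component: ΔN = −sin φ cos λ·ΔX − sin φ sin λ·ΔY + cos φ·ΔZ = −(0.408453)(-0.052038)(-402.4) − (0.408453)(0.998645)(491.5) + (0.912779)(-549.9) = -710.97 m.
1° of latitude spans 111000 m, so Δφ = -710.97 / 111000 × 3600 = -23.059″.

Δφ = -23.1″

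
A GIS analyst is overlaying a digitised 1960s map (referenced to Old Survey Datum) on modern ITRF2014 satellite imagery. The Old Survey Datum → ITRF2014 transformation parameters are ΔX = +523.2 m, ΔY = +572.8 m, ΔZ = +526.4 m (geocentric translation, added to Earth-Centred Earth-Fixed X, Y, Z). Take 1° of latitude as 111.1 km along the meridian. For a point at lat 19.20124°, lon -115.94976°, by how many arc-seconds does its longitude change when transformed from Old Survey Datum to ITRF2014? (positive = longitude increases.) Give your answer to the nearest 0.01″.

Δλ = 7.54″

sin φ = 0.328887, cos φ = 0.944369, sin λ = -0.899178, cos λ = -0.437583.
East component: ΔE = −sin λ·ΔX + cos λ·ΔY = −(-0.899178)(523.2) + (-0.437583)(572.8) = 219.80 m.
1° of latitude spans 111100 m; at latitude φ, 1° of longitude spans that × cos φ = 104919.4 m, so Δλ = 219.80 / 104919.4 × 3600 = 7.542″.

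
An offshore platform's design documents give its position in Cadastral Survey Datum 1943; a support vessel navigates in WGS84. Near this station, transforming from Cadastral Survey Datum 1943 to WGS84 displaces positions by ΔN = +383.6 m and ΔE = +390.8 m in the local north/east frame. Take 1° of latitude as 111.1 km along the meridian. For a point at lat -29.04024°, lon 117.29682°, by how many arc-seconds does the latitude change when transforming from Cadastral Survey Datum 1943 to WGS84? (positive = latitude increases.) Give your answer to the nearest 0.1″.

1° of latitude = 111.1 km, so Δφ = 383.6 / 111100 = 0.0034527° = 12.430″.

Δφ = 12.4″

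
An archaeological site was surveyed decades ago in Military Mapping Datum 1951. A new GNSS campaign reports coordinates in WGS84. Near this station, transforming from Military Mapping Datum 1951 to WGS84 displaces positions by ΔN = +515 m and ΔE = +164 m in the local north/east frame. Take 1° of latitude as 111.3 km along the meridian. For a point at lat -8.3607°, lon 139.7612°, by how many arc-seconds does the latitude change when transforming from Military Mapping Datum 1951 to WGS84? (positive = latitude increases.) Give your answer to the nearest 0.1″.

Δφ = 16.7″

1° of latitude = 111.3 km, so Δφ = 515.0 / 111300 = 0.0046271° = 16.658″.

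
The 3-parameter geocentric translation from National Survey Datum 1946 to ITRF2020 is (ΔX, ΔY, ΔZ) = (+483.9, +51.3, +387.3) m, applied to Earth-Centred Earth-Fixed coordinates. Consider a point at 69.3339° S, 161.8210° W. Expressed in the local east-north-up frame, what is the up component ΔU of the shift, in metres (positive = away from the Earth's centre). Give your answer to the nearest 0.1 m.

ΔU = -530.3 m

The local up (radial) axis is (cos φ cos λ, cos φ sin λ, sin φ), giving ΔU = -162.254 − 5.648 − 362.378 = -530.28 m.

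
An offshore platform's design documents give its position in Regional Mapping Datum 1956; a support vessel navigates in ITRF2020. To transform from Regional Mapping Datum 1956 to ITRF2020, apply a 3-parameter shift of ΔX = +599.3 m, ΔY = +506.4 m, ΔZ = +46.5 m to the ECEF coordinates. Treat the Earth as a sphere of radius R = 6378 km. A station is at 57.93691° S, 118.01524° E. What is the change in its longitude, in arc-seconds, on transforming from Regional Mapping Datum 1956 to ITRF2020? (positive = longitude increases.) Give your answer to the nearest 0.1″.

sin φ = -0.847464, cos φ = 0.530853, sin λ = 0.882823, cos λ = -0.469706.
East component: ΔE = −sin λ·ΔX + cos λ·ΔY = −(0.882823)(599.3) + (-0.469706)(506.4) = -766.93 m.
1° of latitude spans πR/180 = 111317 m; at latitude φ, 1° of longitude spans that × cos φ = 59093.0 m, so Δλ = -766.93 / 59093.0 × 3600 = -46.722″.

Δλ = -46.7″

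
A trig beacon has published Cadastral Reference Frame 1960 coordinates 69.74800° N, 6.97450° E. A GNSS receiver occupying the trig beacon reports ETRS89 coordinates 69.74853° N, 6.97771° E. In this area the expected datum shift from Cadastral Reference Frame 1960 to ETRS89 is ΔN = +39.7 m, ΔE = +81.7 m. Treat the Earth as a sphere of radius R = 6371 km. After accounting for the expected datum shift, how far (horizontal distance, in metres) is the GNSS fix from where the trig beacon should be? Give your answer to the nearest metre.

Observed coordinate differences: Δφ = +0.00053°, Δλ = +0.00321°.
Converting to metres (1° lat = 111195 m, cos φ = 0.346150): observed ΔN = 58.9 m, observed ΔE = 123.6 m.
Subtracting the expected shift leaves a residual of 58.9 − (39.7) = 19.2 m north and 123.6 − (81.7) = 41.9 m east.
Residual distance = √(19.2² + 41.9²) = 46.1 m.

46 m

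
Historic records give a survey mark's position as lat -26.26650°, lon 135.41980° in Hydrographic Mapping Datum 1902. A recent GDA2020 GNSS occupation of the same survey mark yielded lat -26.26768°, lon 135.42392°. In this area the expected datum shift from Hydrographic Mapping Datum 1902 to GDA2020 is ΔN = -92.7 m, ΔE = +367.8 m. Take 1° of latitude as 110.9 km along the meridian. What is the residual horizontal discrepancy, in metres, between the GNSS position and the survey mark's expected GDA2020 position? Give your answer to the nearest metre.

Observed coordinate differences: Δφ = -0.00118°, Δλ = +0.00412°.
Converting to metres (1° lat = 110900 m, cos φ = 0.896745): observed ΔN = -130.9 m, observed ΔE = 409.7 m.
Subtracting the expected shift leaves a residual of -130.9 − (-92.7) = -38.2 m north and 409.7 − (367.8) = 41.9 m east.
Residual distance = √((-38.2)² + 41.9²) = 56.7 m.

57 m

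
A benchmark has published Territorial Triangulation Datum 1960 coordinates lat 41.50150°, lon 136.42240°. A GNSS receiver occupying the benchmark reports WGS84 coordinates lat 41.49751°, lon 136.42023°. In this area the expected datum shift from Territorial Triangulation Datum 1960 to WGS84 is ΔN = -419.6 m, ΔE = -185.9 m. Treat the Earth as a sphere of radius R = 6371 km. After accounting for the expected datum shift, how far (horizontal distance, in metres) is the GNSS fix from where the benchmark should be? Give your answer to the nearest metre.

25 m

Observed coordinate differences: Δφ = -0.00399°, Δλ = -0.00217°.
Converting to metres (1° lat = 111195 m, cos φ = 0.748938): observed ΔN = -443.7 m, observed ΔE = -180.7 m.
Subtracting the expected shift leaves a residual of -443.7 − (-419.6) = -24.1 m north and -180.7 − (-185.9) = 5.2 m east.
Residual distance = √((-24.1)² + 5.2²) = 24.6 m.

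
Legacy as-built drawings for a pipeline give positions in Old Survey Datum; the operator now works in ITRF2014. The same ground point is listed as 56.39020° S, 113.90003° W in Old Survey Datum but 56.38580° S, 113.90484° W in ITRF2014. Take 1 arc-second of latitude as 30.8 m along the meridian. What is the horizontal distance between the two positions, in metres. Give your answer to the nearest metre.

Δφ = -56.38580° − -56.39020° = +0.00440°; Δλ = -113.90484° − -113.90003° = -0.00481°.
1° of latitude = 3600 × 30.80 = 110880 m.
ΔN = Δφ × 110880 = 487.9 m; ΔE = Δλ × 110880 × cos(-56.39020°) = -0.00481 × 110880 × 0.553534 = -295.2 m.
Distance = √(ΔE² + ΔN²) = √((-295.2)² + 487.9²) = 570.2 m.

570 m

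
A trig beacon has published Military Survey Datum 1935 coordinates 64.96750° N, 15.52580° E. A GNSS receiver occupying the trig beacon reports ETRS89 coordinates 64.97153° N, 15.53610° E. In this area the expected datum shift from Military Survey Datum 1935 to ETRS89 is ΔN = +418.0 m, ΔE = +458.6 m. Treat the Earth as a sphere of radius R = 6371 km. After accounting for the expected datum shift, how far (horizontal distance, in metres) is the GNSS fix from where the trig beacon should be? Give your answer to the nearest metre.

40 m

Observed coordinate differences: Δφ = +0.00403°, Δλ = +0.01030°.
Converting to metres (1° lat = 111195 m, cos φ = 0.423132): observed ΔN = 448.1 m, observed ΔE = 484.6 m.
Subtracting the expected shift leaves a residual of 448.1 − (418.0) = 30.1 m north and 484.6 − (458.6) = 26.0 m east.
Residual distance = √(30.1² + 26.0²) = 39.8 m.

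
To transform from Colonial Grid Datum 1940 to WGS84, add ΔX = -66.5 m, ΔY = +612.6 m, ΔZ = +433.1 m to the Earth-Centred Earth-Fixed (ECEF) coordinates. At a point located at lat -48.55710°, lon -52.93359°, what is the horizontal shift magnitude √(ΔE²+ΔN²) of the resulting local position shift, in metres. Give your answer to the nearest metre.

The local east axis at (φ, λ) is (−sin λ, cos λ, 0), so ΔE = −sin(-52.93359°)·(-66.5) + cos(-52.93359°)·612.6 = 316.18 m.
The local north axis is (−sin φ cos λ, −sin φ sin λ, cos φ), giving ΔN = -30.046 − 366.425 + 286.657 = -109.81 m.
Horizontal magnitude = √(ΔE² + ΔN²) = √(316.18² + (-109.81)²) = 334.70 m.

335 m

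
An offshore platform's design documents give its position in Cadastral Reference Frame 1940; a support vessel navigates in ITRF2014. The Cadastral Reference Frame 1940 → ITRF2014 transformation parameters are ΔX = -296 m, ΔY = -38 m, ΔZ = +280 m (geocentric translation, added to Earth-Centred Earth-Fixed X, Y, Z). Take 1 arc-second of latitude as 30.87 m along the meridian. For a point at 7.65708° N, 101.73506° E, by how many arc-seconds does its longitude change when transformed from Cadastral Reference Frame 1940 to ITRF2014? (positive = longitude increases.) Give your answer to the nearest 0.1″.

Δλ = 9.7″

sin φ = 0.133244, cos φ = 0.991083, sin λ = 0.979099, cos λ = -0.203386.
East component: ΔE = −sin λ·ΔX + cos λ·ΔY = −(0.979099)(-296) + (-0.203386)(-38) = 297.54 m.
1° of latitude spans 3600 × 30.87 = 111132 m; at latitude φ, 1° of longitude spans that × cos φ = 110141.1 m, so Δλ = 297.54 / 110141.1 × 3600 = 9.725″.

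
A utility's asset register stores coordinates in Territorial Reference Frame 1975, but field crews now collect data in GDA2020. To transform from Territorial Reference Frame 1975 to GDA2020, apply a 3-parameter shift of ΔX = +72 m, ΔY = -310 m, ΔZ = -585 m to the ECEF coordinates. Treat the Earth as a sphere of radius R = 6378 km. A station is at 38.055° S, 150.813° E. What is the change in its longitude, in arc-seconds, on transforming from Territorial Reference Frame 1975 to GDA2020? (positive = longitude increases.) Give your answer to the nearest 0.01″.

Δλ = 9.67″

sin φ = -0.616418, cos φ = 0.787419, sin λ = 0.487662, cos λ = -0.873033.
East component: ΔE = −sin λ·ΔX + cos λ·ΔY = −(0.487662)(72) + (-0.873033)(-310) = 235.53 m.
1° of latitude spans πR/180 = 111317 m; at latitude φ, 1° of longitude spans that × cos φ = 87653.2 m, so Δλ = 235.53 / 87653.2 × 3600 = 9.673″.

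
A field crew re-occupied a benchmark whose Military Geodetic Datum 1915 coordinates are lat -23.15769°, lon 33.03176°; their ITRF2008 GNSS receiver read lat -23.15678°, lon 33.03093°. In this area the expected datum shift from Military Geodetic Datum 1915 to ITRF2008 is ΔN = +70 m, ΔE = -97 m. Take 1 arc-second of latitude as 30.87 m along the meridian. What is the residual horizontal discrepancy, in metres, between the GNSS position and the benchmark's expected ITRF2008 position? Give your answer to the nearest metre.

33 m

Observed coordinate differences: Δφ = +0.00091°, Δλ = -0.00083°.
Converting to metres (1° lat = 111132 m, cos φ = 0.919426): observed ΔN = 101.1 m, observed ΔE = -84.8 m.
Subtracting the expected shift leaves a residual of 101.1 − (70) = 31.1 m north and -84.8 − (-97) = 12.2 m east.
Residual distance = √(31.1² + 12.2²) = 33.4 m.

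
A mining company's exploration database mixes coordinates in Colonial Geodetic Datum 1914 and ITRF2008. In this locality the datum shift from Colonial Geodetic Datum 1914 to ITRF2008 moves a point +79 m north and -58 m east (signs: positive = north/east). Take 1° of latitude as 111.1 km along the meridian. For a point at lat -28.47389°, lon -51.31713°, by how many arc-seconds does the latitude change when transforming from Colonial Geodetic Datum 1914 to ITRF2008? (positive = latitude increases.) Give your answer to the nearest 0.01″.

Δφ = 2.56″

1° of latitude = 111.1 km, so Δφ = 79.0 / 111100 = 0.0007111° = 2.560″.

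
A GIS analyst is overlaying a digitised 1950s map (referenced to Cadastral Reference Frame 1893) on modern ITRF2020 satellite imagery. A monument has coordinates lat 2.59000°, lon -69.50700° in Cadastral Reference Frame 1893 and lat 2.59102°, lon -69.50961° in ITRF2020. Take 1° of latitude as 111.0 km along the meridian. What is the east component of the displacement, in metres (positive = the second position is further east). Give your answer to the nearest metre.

ΔE = -289 m

Δφ = 2.59102° − 2.59000° = +0.00102°; Δλ = -69.50961° − -69.50700° = -0.00261°.
ΔN = Δφ × 111000 = 113.2 m; ΔE = Δλ × 111000 × cos(2.59000°) = -0.00261 × 111000 × 0.998978 = -289.4 m.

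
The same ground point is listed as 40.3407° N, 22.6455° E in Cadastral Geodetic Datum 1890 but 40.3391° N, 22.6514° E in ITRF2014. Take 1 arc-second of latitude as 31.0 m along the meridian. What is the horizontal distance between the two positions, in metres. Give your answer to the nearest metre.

533 m

Δφ = 40.3391° − 40.3407° = -0.0016°; Δλ = 22.6514° − 22.6455° = +0.0059°.
1° of latitude = 3600 × 31.00 = 111600 m.
ΔN = Δφ × 111600 = -178.6 m; ΔE = Δλ × 111600 × cos(40.3407°) = +0.0059 × 111600 × 0.762209 = 501.9 m.
Distance = √(ΔE² + ΔN²) = √(501.9² + (-178.6)²) = 532.7 m.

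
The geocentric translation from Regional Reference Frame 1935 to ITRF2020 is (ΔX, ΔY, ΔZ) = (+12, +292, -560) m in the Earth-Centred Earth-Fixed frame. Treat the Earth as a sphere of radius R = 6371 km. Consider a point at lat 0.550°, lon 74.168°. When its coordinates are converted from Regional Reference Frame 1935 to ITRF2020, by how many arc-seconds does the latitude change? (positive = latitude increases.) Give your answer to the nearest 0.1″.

Δφ = -18.2″

sin φ = 0.009599, cos φ = 0.999954, sin λ = 0.962066, cos λ = 0.272818.
North component: ΔN = −sin φ cos λ·ΔX − sin φ sin λ·ΔY + cos φ·ΔZ = −(0.009599)(0.272818)(12) − (0.009599)(0.962066)(292) + (0.999954)(-560) = -562.70 m.
1° of latitude spans πR/180 = 111195 m, so Δφ = -562.70 / 111195 × 3600 = -18.218″.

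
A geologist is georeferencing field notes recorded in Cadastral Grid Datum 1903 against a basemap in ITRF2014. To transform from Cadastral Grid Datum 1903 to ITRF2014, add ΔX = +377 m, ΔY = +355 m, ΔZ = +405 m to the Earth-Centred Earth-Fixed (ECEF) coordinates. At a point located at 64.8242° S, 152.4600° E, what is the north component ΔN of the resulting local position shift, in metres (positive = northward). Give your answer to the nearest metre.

The local north axis is (−sin φ cos λ, −sin φ sin λ, cos φ), giving ΔN = -302.527 + 148.548 + 172.286 = 18.31 m.

ΔN = 18 m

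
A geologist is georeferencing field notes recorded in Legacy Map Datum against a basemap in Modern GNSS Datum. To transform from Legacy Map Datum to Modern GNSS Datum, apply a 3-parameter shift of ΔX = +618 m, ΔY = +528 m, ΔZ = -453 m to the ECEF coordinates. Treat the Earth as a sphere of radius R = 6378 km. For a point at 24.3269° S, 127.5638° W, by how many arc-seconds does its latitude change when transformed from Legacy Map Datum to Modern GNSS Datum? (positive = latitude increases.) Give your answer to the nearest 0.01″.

Δφ = -23.94″

sin φ = -0.411942, cos φ = 0.911210, sin λ = -0.792675, cos λ = -0.609644.
North component: ΔN = −sin φ cos λ·ΔX − sin φ sin λ·ΔY + cos φ·ΔZ = −(-0.411942)(-0.609644)(618) − (-0.411942)(-0.792675)(528) + (0.911210)(-453) = -740.39 m.
1° of latitude spans πR/180 = 111317 m, so Δφ = -740.39 / 111317 × 3600 = -23.944″.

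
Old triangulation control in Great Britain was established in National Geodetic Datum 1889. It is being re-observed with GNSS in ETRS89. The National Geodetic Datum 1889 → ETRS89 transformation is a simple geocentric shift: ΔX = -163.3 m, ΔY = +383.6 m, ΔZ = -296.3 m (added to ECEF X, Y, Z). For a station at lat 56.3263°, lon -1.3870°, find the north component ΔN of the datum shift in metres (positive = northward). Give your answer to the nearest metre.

ΔN = -21 m

At φ = 56.3263°, λ = -1.3870°: sin φ = 0.832209, cos φ = 0.554462, sin λ = -0.024205, cos λ = 0.999707.
ΔN = −sin φ cos λ·ΔX − sin φ sin λ·ΔY + cos φ·ΔZ = −(0.832209)(0.999707)(-163.3) − (0.832209)(-0.024205)(383.6) + (0.554462)(-296.3) = -20.70 m.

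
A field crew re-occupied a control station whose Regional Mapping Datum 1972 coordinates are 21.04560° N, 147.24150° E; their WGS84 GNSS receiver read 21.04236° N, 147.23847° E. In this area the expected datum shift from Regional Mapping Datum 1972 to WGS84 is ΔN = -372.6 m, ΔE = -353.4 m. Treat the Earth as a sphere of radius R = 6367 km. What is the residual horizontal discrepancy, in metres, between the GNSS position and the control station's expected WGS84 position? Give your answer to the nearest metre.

Observed coordinate differences: Δφ = -0.00324°, Δλ = -0.00303°.
Converting to metres (1° lat = 111125 m, cos φ = 0.933295): observed ΔN = -360.0 m, observed ΔE = -314.2 m.
Subtracting the expected shift leaves a residual of -360.0 − (-372.6) = 12.6 m north and -314.2 − (-353.4) = 39.2 m east.
Residual distance = √(12.6² + 39.2²) = 41.1 m.

41 m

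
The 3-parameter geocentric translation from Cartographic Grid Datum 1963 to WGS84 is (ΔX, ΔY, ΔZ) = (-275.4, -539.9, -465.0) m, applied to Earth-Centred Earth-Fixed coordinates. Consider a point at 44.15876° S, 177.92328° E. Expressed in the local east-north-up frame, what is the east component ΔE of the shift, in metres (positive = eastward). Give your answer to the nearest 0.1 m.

At φ = -44.15876°, λ = 177.92328°: sin φ = -0.696649, cos φ = 0.717412, sin λ = 0.036238, cos λ = -0.999343.
ΔE = −sin λ·ΔX + cos λ·ΔY = −(0.036238)·(-275.4) + (-0.999343)·(-539.9) = 549.53 m.

ΔE = 549.5 m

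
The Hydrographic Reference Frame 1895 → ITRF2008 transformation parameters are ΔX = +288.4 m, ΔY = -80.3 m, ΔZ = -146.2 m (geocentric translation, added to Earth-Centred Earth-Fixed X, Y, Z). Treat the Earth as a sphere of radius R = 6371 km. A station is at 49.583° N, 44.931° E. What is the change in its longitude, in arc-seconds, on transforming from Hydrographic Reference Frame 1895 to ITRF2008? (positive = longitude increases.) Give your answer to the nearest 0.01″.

Δλ = -13.01″

sin φ = 0.761346, cos φ = 0.648346, sin λ = 0.706255, cos λ = 0.707958.
East component: ΔE = −sin λ·ΔX + cos λ·ΔY = −(0.706255)(288.4) + (0.707958)(-80.3) = -260.53 m.
1° of latitude spans πR/180 = 111195 m; at latitude φ, 1° of longitude spans that × cos φ = 72092.8 m, so Δλ = -260.53 / 72092.8 × 3600 = -13.010″.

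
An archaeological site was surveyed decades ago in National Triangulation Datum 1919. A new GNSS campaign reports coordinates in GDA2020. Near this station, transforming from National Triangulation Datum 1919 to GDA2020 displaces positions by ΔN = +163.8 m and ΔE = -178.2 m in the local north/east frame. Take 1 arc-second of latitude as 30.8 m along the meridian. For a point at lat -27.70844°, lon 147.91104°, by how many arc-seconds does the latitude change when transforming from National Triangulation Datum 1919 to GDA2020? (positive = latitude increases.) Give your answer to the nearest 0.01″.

Δφ = 5.32″

1″ of latitude = 30.80 m, so Δφ = 163.8 / 30.80 = 5.318″.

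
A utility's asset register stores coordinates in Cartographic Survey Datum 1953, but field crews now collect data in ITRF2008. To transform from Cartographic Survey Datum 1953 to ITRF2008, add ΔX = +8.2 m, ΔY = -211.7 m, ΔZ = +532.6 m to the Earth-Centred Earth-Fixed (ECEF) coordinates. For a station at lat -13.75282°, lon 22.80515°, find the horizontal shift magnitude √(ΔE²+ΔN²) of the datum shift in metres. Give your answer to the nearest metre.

538 m

At φ = -13.75282°, λ = 22.80515°: sin φ = -0.237734, cos φ = 0.971330, sin λ = 0.387598, cos λ = 0.921828.
ΔE = −sin λ·ΔX + cos λ·ΔY = −(0.387598)·(8.2) + (0.921828)·(-211.7) = -198.33 m.
ΔN = −sin φ cos λ·ΔX − sin φ sin λ·ΔY + cos φ·ΔZ = −(-0.237734)(0.921828)(8.2) − (-0.237734)(0.387598)(-211.7) + (0.971330)(532.6) = 499.62 m.
Horizontal magnitude = √(ΔE² + ΔN²) = √((-198.33)² + 499.62²) = 537.55 m.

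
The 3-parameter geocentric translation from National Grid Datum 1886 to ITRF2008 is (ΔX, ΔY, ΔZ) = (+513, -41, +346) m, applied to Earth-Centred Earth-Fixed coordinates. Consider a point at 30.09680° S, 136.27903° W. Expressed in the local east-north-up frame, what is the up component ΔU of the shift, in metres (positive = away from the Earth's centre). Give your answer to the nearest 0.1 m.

ΔU = -469.8 m

The local up (radial) axis is (cos φ cos λ, cos φ sin λ, sin φ), giving ΔU = -320.767 + 24.517 − 173.506 = -469.76 m.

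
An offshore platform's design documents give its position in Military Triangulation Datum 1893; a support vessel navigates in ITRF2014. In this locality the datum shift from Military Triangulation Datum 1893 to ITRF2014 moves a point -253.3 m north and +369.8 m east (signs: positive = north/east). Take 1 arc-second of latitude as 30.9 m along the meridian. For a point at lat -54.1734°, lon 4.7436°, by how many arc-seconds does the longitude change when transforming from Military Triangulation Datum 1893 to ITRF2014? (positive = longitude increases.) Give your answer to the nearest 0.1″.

At latitude -54.1734°, cos φ = 0.585334.
1″ of longitude at this latitude = 30.90 × cos φ = 18.0868 m, so Δλ = 369.8 / 18.0868 = 20.446″.

Δλ = 20.4″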